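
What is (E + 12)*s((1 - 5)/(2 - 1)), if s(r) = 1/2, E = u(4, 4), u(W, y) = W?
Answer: 8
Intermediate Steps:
E = 4
s(r) = ½ (s(r) = 1*(½) = ½)
(E + 12)*s((1 - 5)/(2 - 1)) = (4 + 12)*(½) = 16*(½) = 8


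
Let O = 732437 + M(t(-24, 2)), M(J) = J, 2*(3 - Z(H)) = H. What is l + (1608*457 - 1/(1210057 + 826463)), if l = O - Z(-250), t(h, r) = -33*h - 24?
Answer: 2989474913159/2036520 ≈ 1.4679e+6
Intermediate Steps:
Z(H) = 3 - H/2
t(h, r) = -24 - 33*h
O = 733205 (O = 732437 + (-24 - 33*(-24)) = 732437 + (-24 + 792) = 732437 + 768 = 733205)
l = 733077 (l = 733205 - (3 - ½*(-250)) = 733205 - (3 + 125) = 733205 - 1*128 = 733205 - 128 = 733077)
l + (1608*457 - 1/(1210057 + 826463)) = 733077 + (1608*457 - 1/(1210057 + 826463)) = 733077 + (734856 - 1/2036520) = 733077 + 1496548941119/2036520 = 2989474913159/2036520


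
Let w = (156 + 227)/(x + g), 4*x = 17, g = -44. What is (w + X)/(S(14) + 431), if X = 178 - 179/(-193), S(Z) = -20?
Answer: 5195071/12612357 ≈ 0.41190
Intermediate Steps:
x = 17/4 (x = (¼)*17 = 17/4 ≈ 4.2500)
w = -1532/159 (w = (156 + 227)/(17/4 - 44) = 383/(-159/4) = 383*(-4/159) = -1532/159 ≈ -9.6352)
X = 34533/193 (X = 178 - 179*(-1)/193 = 178 - 1*(-179/193) = 178 + 179/193 = 34533/193 ≈ 178.93)
(w + X)/(S(14) + 431) = (-1532/159 + 34533/193)/(-20 + 431) = (5195071/30687)/411 = (5195071/30687)*(1/411) = 5195071/12612357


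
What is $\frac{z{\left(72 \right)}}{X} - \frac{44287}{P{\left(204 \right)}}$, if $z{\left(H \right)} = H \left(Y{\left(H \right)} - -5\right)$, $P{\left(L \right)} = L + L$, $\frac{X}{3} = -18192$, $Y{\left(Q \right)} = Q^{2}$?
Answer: $- \frac{17843329}{154632} \approx -115.39$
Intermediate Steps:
$X = -54576$ ($X = 3 \left(-18192\right) = -54576$)
$P{\left(L \right)} = 2 L$
$z{\left(H \right)} = H \left(5 + H^{2}\right)$ ($z{\left(H \right)} = H \left(H^{2} - -5\right) = H \left(H^{2} + 5\right) = H \left(5 + H^{2}\right)$)
$\frac{z{\left(72 \right)}}{X} - \frac{44287}{P{\left(204 \right)}} = \frac{72 \left(5 + 72^{2}\right)}{-54576} - \frac{44287}{2 \cdot 204} = 72 \left(5 + 5184\right) \left(- \frac{1}{54576}\right) - \frac{44287}{408} = 72 \cdot 5189 \left(- \frac{1}{54576}\right) - \frac{44287}{408} = 373608 \left(- \frac{1}{54576}\right) - \frac{44287}{408} = - \frac{5189}{758} - \frac{44287}{408} = - \frac{17843329}{154632}$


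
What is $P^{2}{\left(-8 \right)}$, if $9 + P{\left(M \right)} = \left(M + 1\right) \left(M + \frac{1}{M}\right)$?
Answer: $\frac{146689}{64} \approx 2292.0$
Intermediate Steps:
$P{\left(M \right)} = -9 + \left(1 + M\right) \left(M + \frac{1}{M}\right)$ ($P{\left(M \right)} = -9 + \left(M + 1\right) \left(M + \frac{1}{M}\right) = -9 + \left(1 + M\right) \left(M + \frac{1}{M}\right)$)
$P^{2}{\left(-8 \right)} = \left(-8 - 8 + \frac{1}{-8} + \left(-8\right)^{2}\right)^{2} = \left(-8 - 8 - \frac{1}{8} + 64\right)^{2} = \left(\frac{383}{8}\right)^{2} = \frac{146689}{64}$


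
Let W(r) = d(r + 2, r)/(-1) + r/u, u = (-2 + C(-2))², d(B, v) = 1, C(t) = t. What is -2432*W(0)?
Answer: 2432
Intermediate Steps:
u = 16 (u = (-2 - 2)² = (-4)² = 16)
W(r) = -1 + r/16 (W(r) = 1/(-1) + r/16 = 1*(-1) + r*(1/16) = -1 + r/16)
-2432*W(0) = -2432*(-1 + (1/16)*0) = -2432*(-1 + 0) = -2432*(-1) = 2432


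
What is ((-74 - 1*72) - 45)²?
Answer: 36481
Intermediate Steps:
((-74 - 1*72) - 45)² = ((-74 - 72) - 45)² = (-146 - 45)² = (-191)² = 36481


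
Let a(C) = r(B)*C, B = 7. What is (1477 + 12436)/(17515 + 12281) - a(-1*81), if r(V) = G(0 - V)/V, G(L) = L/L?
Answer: 2510867/208572 ≈ 12.038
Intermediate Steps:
G(L) = 1
r(V) = 1/V
a(C) = C/7
(1477 + 12436)/(17515 + 12281) - a(-1*81) = (1477 + 12436)/(17515 + 12281) - (-1*81)/7 = 13913/29796 - (-81)/7 = 13913*(1/29796) - 1*(-81/7) = 13913/29796 + 81/7 = 2510867/208572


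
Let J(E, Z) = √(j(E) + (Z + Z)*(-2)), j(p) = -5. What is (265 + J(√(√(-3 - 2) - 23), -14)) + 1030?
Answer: 1295 + √51 ≈ 1302.1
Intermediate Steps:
J(E, Z) = √(-5 - 4*Z) (J(E, Z) = √(-5 + (Z + Z)*(-2)) = √(-5 + (2*Z)*(-2)) = √(-5 - 4*Z))
(265 + J(√(√(-3 - 2) - 23), -14)) + 1030 = (265 + √(-5 - 4*(-14))) + 1030 = (265 + √(-5 + 56)) + 1030 = (265 + √51) + 1030 = 1295 + √51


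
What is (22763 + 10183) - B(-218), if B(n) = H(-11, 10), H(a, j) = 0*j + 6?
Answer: 32940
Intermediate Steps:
H(a, j) = 6 (H(a, j) = 0 + 6 = 6)
B(n) = 6
(22763 + 10183) - B(-218) = (22763 + 10183) - 1*6 = 32946 - 6 = 32940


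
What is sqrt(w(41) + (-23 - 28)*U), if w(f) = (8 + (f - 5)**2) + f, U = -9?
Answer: 2*sqrt(451) ≈ 42.474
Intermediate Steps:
w(f) = 8 + f + (-5 + f)**2 (w(f) = (8 + (-5 + f)**2) + f = 8 + f + (-5 + f)**2)
sqrt(w(41) + (-23 - 28)*U) = sqrt((8 + 41 + (-5 + 41)**2) + (-23 - 28)*(-9)) = sqrt((8 + 41 + 36**2) - 51*(-9)) = sqrt((8 + 41 + 1296) + 459) = sqrt(1345 + 459) = sqrt(1804) = 2*sqrt(451)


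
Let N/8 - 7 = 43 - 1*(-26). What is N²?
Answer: 369664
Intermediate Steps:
N = 608 (N = 56 + 8*(43 - 1*(-26)) = 56 + 8*(43 + 26) = 56 + 8*69 = 56 + 552 = 608)
N² = 608² = 369664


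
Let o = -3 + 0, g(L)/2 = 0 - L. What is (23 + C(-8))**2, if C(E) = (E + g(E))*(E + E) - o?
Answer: 10404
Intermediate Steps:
g(L) = -2*L (g(L) = 2*(0 - L) = 2*(-L) = -2*L)
o = -3
C(E) = 3 - 2*E**2 (C(E) = (E - 2*E)*(E + E) - 1*(-3) = (-E)*(2*E) + 3 = -2*E**2 + 3 = 3 - 2*E**2)
(23 + C(-8))**2 = (23 + (3 - 2*(-8)**2))**2 = (23 + (3 - 2*64))**2 = (23 + (3 - 128))**2 = (23 - 125)**2 = (-102)**2 = 10404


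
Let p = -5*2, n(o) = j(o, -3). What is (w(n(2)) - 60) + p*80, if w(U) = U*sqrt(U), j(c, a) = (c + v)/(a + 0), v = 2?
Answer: -860 - 8*I*sqrt(3)/9 ≈ -860.0 - 1.5396*I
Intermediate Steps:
j(c, a) = (2 + c)/a (j(c, a) = (c + 2)/(a + 0) = (2 + c)/a)
n(o) = -2/3 - o/3 (n(o) = (2 + o)/(-3) = -(2 + o)/3 = -2/3 - o/3)
w(U) = U**(3/2)
p = -10
(w(n(2)) - 60) + p*80 = ((-2/3 - 1/3*2)**(3/2) - 60) - 10*80 = ((-2/3 - 2/3)**(3/2) - 60) - 800 = ((-4/3)**(3/2) - 60) - 800 = (-8*I*sqrt(3)/9 - 60) - 800 = (-60 - 8*I*sqrt(3)/9) - 800 = -860 - 8*I*sqrt(3)/9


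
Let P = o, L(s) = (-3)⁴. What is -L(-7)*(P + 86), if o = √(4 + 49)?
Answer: -6966 - 81*√53 ≈ -7555.7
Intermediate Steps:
o = √53 ≈ 7.2801
L(s) = 81
P = √53 ≈ 7.2801
-L(-7)*(P + 86) = -81*(√53 + 86) = -81*(86 + √53) = -(6966 + 81*√53) = -6966 - 81*√53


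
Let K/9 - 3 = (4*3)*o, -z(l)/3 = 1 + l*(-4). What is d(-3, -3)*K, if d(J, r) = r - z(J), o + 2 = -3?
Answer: -18468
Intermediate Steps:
o = -5 (o = -2 - 3 = -5)
z(l) = -3 + 12*l (z(l) = -3*(1 + l*(-4)) = -3*(1 - 4*l) = -3 + 12*l)
d(J, r) = 3 + r - 12*J (d(J, r) = r - (-3 + 12*J) = r + (3 - 12*J) = 3 + r - 12*J)
K = -513 (K = 27 + 9*((4*3)*(-5)) = 27 + 9*(12*(-5)) = 27 + 9*(-60) = 27 - 540 = -513)
d(-3, -3)*K = (3 - 3 - 12*(-3))*(-513) = (3 - 3 + 36)*(-513) = 36*(-513) = -18468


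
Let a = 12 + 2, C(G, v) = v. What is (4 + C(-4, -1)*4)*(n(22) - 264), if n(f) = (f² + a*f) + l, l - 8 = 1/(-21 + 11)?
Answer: 0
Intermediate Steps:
a = 14
l = 79/10 (l = 8 + 1/(-21 + 11) = 8 + 1/(-10) = 8 - ⅒ = 79/10 ≈ 7.9000)
n(f) = 79/10 + f² + 14*f (n(f) = (f² + 14*f) + 79/10 = 79/10 + f² + 14*f)
(4 + C(-4, -1)*4)*(n(22) - 264) = (4 - 1*4)*((79/10 + 22² + 14*22) - 264) = (4 - 4)*((79/10 + 484 + 308) - 264) = 0*(7999/10 - 264) = 0*(5359/10) = 0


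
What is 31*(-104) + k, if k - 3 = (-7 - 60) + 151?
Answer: -3137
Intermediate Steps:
k = 87 (k = 3 + ((-7 - 60) + 151) = 3 + (-67 + 151) = 3 + 84 = 87)
31*(-104) + k = 31*(-104) + 87 = -3224 + 87 = -3137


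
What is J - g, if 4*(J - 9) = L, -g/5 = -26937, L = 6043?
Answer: -532661/4 ≈ -1.3317e+5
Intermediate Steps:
g = 134685 (g = -5*(-26937) = 134685)
J = 6079/4 (J = 9 + (1/4)*6043 = 9 + 6043/4 = 6079/4 ≈ 1519.8)
J - g = 6079/4 - 1*134685 = 6079/4 - 134685 = -532661/4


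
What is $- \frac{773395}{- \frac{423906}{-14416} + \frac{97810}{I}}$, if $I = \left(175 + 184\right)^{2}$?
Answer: $- \frac{718464038531960}{28021729073} \approx -25640.0$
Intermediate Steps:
$I = 128881$ ($I = 359^{2} = 128881$)
$- \frac{773395}{- \frac{423906}{-14416} + \frac{97810}{I}} = - \frac{773395}{- \frac{423906}{-14416} + \frac{97810}{128881}} = - \frac{773395}{\left(-423906\right) \left(- \frac{1}{14416}\right) + 97810 \cdot \frac{1}{128881}} = - \frac{773395}{\frac{211953}{7208} + \frac{97810}{128881}} = - \frac{773395}{\frac{28021729073}{928974248}} = \left(-773395\right) \frac{928974248}{28021729073} = - \frac{718464038531960}{28021729073}$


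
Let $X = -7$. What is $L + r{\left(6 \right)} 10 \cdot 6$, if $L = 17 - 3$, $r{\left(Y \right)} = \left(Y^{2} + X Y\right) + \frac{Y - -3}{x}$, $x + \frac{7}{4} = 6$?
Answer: $- \frac{3722}{17} \approx -218.94$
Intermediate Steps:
$x = \frac{17}{4}$ ($x = - \frac{7}{4} + 6 = \frac{17}{4} \approx 4.25$)
$r{\left(Y \right)} = \frac{12}{17} + Y^{2} - \frac{115 Y}{17}$ ($r{\left(Y \right)} = \left(Y^{2} - 7 Y\right) + \frac{Y - -3}{\frac{17}{4}} = \left(Y^{2} - 7 Y\right) + \left(Y + 3\right) \frac{4}{17} = \left(Y^{2} - 7 Y\right) + \left(3 + Y\right) \frac{4}{17} = \left(Y^{2} - 7 Y\right) + \left(\frac{12}{17} + \frac{4 Y}{17}\right) = \frac{12}{17} + Y^{2} - \frac{115 Y}{17}$)
$L = 14$
$L + r{\left(6 \right)} 10 \cdot 6 = 14 + \left(\frac{12}{17} + 6^{2} - \frac{690}{17}\right) 10 \cdot 6 = 14 + \left(\frac{12}{17} + 36 - \frac{690}{17}\right) 60 = 14 - \frac{3960}{17} = - \frac{3722}{17}$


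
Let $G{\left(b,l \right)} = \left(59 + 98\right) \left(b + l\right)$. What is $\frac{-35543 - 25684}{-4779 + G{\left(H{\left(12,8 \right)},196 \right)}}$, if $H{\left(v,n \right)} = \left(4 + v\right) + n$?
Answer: $- \frac{61227}{29761} \approx -2.0573$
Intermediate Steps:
$H{\left(v,n \right)} = 4 + n + v$
$G{\left(b,l \right)} = 157 b + 157 l$ ($G{\left(b,l \right)} = 157 \left(b + l\right) = 157 b + 157 l$)
$\frac{-35543 - 25684}{-4779 + G{\left(H{\left(12,8 \right)},196 \right)}} = \frac{-35543 - 25684}{-4779 + \left(157 \left(4 + 8 + 12\right) + 157 \cdot 196\right)} = - \frac{61227}{-4779 + \left(157 \cdot 24 + 30772\right)} = - \frac{61227}{-4779 + \left(3768 + 30772\right)} = - \frac{61227}{-4779 + 34540} = - \frac{61227}{29761}$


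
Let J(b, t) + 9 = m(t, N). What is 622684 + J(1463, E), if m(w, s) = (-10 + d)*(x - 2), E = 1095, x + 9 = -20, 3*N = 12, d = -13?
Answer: 623388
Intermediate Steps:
N = 4 (N = (⅓)*12 = 4)
x = -29 (x = -9 - 20 = -29)
m(w, s) = 713 (m(w, s) = (-10 - 13)*(-29 - 2) = -23*(-31) = 713)
J(b, t) = 704 (J(b, t) = -9 + 713 = 704)
622684 + J(1463, E) = 622684 + 704 = 623388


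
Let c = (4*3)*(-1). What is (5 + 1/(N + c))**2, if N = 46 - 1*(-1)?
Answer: 30976/1225 ≈ 25.287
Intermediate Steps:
c = -12 (c = 12*(-1) = -12)
N = 47 (N = 46 + 1 = 47)
(5 + 1/(N + c))**2 = (5 + 1/(47 - 12))**2 = (5 + 1/35)**2 = (176/35)**2 = 30976/1225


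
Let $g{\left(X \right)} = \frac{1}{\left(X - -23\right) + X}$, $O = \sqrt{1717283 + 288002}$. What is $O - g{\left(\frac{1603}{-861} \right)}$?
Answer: $- \frac{123}{2371} + \sqrt{2005285} \approx 1416.0$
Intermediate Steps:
$O = \sqrt{2005285} \approx 1416.1$
$g{\left(X \right)} = \frac{1}{23 + 2 X}$ ($g{\left(X \right)} = \frac{1}{\left(X + 23\right) + X} = \frac{1}{\left(23 + X\right) + X} = \frac{1}{23 + 2 X}$)
$O - g{\left(\frac{1603}{-861} \right)} = \sqrt{2005285} - \frac{1}{23 + 2 \frac{1603}{-861}} = \sqrt{2005285} - \frac{1}{23 + 2 \cdot 1603 \left(- \frac{1}{861}\right)} = \sqrt{2005285} - \frac{1}{23 + 2 \left(- \frac{229}{123}\right)} = \sqrt{2005285} - \frac{1}{23 - \frac{458}{123}} = \sqrt{2005285} - \frac{1}{\frac{2371}{123}} = \sqrt{2005285} - \frac{123}{2371} = - \frac{123}{2371} + \sqrt{2005285}$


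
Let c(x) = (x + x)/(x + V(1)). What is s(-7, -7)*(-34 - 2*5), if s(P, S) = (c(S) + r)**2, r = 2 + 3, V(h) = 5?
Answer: -6336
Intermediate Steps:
c(x) = 2*x/(5 + x) (c(x) = (x + x)/(x + 5) = (2*x)/(5 + x) = 2*x/(5 + x))
r = 5
s(P, S) = (5 + 2*S/(5 + S))**2 (s(P, S) = (2*S/(5 + S) + 5)**2 = (5 + 2*S/(5 + S))**2)
s(-7, -7)*(-34 - 2*5) = ((25 + 7*(-7))**2/(5 - 7)**2)*(-34 - 2*5) = ((25 - 49)**2/(-2)**2)*(-34 - 10) = ((1/4)*(-24)**2)*(-44) = ((1/4)*576)*(-44) = 144*(-44) = -6336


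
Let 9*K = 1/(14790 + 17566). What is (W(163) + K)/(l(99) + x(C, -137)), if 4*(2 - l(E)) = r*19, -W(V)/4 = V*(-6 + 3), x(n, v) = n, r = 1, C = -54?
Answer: -569595025/16525827 ≈ -34.467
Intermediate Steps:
W(V) = 12*V (W(V) = -4*V*(-6 + 3) = -4*V*(-3) = -(-12)*V = 12*V)
l(E) = -11/4 (l(E) = 2 - 19/4 = -11/4)
K = 1/291204 (K = 1/(9*(14790 + 17566)) = (⅑)/32356 = (⅑)*(1/32356) = 1/291204 ≈ 3.4340e-6)
(W(163) + K)/(l(99) + x(C, -137)) = (12*163 + 1/291204)/(-11/4 - 54) = (1956 + 1/291204)/(-227/4) = (569595025/291204)*(-4/227) = -569595025/16525827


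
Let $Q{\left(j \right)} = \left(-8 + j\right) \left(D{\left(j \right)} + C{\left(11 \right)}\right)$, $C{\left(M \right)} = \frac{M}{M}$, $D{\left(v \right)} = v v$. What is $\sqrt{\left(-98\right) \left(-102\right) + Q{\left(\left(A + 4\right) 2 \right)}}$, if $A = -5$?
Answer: $\sqrt{9946} \approx 99.73$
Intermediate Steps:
$D{\left(v \right)} = v^{2}$
$C{\left(M \right)} = 1$
$Q{\left(j \right)} = \left(1 + j^{2}\right) \left(-8 + j\right)$ ($Q{\left(j \right)} = \left(-8 + j\right) \left(j^{2} + 1\right) = \left(-8 + j\right) \left(1 + j^{2}\right) = \left(1 + j^{2}\right) \left(-8 + j\right)$)
$\sqrt{\left(-98\right) \left(-102\right) + Q{\left(\left(A + 4\right) 2 \right)}} = \sqrt{\left(-98\right) \left(-102\right) + \left(-8 + \left(-5 + 4\right) 2 + \left(\left(-5 + 4\right) 2\right)^{3} - 8 \left(\left(-5 + 4\right) 2\right)^{2}\right)} = \sqrt{9996 - \left(10 + 8 + 32\right)} = \sqrt{9996 - 50} = \sqrt{9946}$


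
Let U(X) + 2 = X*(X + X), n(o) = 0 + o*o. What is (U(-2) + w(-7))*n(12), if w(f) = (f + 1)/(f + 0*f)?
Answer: 6912/7 ≈ 987.43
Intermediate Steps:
w(f) = (1 + f)/f (w(f) = (1 + f)/(f + 0) = (1 + f)/f)
n(o) = o**2 (n(o) = 0 + o**2 = o**2)
U(X) = -2 + 2*X**2 (U(X) = -2 + X*(X + X) = -2 + X*(2*X) = -2 + 2*X**2)
(U(-2) + w(-7))*n(12) = ((-2 + 2*(-2)**2) + (1 - 7)/(-7))*12**2 = ((-2 + 2*4) - 1/7*(-6))*144 = ((-2 + 8) + 6/7)*144 = (6 + 6/7)*144 = (48/7)*144 = 6912/7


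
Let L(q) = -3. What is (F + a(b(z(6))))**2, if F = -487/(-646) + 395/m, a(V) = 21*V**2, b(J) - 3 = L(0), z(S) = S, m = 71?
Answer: 83953324009/2103689956 ≈ 39.908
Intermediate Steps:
b(J) = 0 (b(J) = 3 - 3 = 0)
F = 289747/45866 (F = -487/(-646) + 395/71 = -487*(-1/646) + 395*(1/71) = 487/646 + 395/71 = 289747/45866 ≈ 6.3173)
(F + a(b(z(6))))**2 = (289747/45866 + 21*0**2)**2 = (289747/45866 + 21*0)**2 = (289747/45866 + 0)**2 = (289747/45866)**2 = 83953324009/2103689956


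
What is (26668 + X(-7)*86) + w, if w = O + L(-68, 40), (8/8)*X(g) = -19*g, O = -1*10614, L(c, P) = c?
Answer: 27424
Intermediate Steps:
O = -10614
X(g) = -19*g
w = -10682 (w = -10614 - 68 = -10682)
(26668 + X(-7)*86) + w = (26668 - 19*(-7)*86) - 10682 = (26668 + 133*86) - 10682 = (26668 + 11438) - 10682 = 38106 - 10682 = 27424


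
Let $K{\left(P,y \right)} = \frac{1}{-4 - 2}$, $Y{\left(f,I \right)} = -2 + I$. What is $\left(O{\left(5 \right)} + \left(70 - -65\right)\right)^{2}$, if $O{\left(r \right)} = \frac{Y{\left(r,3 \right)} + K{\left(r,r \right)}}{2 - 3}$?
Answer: $\frac{648025}{36} \approx 18001.0$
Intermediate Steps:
$K{\left(P,y \right)} = - \frac{1}{6}$ ($K{\left(P,y \right)} = \frac{1}{-6} = - \frac{1}{6}$)
$O{\left(r \right)} = - \frac{5}{6}$ ($O{\left(r \right)} = \frac{\left(-2 + 3\right) - \frac{1}{6}}{2 - 3} = \frac{1 - \frac{1}{6}}{-1} = \frac{5}{6} \left(-1\right) = - \frac{5}{6}$)
$\left(O{\left(5 \right)} + \left(70 - -65\right)\right)^{2} = \left(- \frac{5}{6} + \left(70 - -65\right)\right)^{2} = \left(- \frac{5}{6} + \left(70 + 65\right)\right)^{2} = \left(- \frac{5}{6} + 135\right)^{2} = \left(\frac{805}{6}\right)^{2} = \frac{648025}{36}$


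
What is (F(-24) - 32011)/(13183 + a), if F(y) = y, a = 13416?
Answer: -32035/26599 ≈ -1.2044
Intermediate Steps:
(F(-24) - 32011)/(13183 + a) = (-24 - 32011)/(13183 + 13416) = -32035/26599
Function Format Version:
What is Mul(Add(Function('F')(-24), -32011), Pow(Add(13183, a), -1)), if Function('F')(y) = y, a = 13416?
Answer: Rational(-32035, 26599) ≈ -1.2044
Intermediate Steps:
Mul(Add(Function('F')(-24), -32011), Pow(Add(13183, a), -1)) = Mul(Add(-24, -32011), Pow(Add(13183, 13416), -1)) = Mul(-32035, Pow(26599, -1)) = Mul(-32035, Rational(1, 26599)) = Rational(-32035, 26599)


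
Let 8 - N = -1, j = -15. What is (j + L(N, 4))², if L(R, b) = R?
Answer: 36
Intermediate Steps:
N = 9 (N = 8 - 1*(-1) = 8 + 1 = 9)
(j + L(N, 4))² = (-15 + 9)² = (-6)² = 36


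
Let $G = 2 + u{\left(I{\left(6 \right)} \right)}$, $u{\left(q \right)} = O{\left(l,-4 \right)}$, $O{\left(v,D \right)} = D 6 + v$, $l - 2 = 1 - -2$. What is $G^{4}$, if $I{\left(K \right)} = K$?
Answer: $83521$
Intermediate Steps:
$l = 5$ ($l = 2 + \left(1 - -2\right) = 2 + \left(1 + 2\right) = 2 + 3 = 5$)
$O{\left(v,D \right)} = v + 6 D$ ($O{\left(v,D \right)} = 6 D + v = v + 6 D$)
$u{\left(q \right)} = -19$ ($u{\left(q \right)} = 5 + 6 \left(-4\right) = 5 - 24 = -19$)
$G = -17$ ($G = 2 - 19 = -17$)
$G^{4} = \left(-17\right)^{4} = 83521$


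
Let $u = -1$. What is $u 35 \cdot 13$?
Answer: $-455$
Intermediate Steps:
$u 35 \cdot 13 = \left(-1\right) 35 \cdot 13 = \left(-35\right) 13 = -455$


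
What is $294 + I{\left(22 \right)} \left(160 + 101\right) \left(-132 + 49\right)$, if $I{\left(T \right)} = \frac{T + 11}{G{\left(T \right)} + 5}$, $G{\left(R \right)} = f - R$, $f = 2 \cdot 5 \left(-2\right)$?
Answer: $\frac{725757}{37} \approx 19615.0$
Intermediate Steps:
$f = -20$ ($f = 10 \left(-2\right) = -20$)
$G{\left(R \right)} = -20 - R$
$I{\left(T \right)} = \frac{11 + T}{-15 - T}$ ($I{\left(T \right)} = \frac{T + 11}{\left(-20 - T\right) + 5} = \frac{11 + T}{-15 - T}$)
$294 + I{\left(22 \right)} \left(160 + 101\right) \left(-132 + 49\right) = 294 + \frac{-11 - 22}{15 + 22} \left(160 + 101\right) \left(-132 + 49\right) = 294 + \frac{-11 - 22}{37} \cdot 261 \left(-83\right) = 294 + \frac{1}{37} \left(-33\right) \left(-21663\right) = 294 - - \frac{714879}{37} = 294 + \frac{714879}{37} = \frac{725757}{37}$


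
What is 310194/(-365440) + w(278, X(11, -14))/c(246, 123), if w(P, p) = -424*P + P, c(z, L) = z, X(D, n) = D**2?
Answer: -3587488257/7491520 ≈ -478.87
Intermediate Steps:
w(P, p) = -423*P
310194/(-365440) + w(278, X(11, -14))/c(246, 123) = 310194/(-365440) - 423*278/246 = 310194*(-1/365440) - 117594*1/246 = -155097/182720 - 19599/41 = -3587488257/7491520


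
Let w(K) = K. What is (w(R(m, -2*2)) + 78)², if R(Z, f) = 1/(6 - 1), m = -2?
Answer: 152881/25 ≈ 6115.2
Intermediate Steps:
R(Z, f) = ⅕ (R(Z, f) = 1/5 = ⅕)
(w(R(m, -2*2)) + 78)² = (⅕ + 78)² = (391/5)² = 152881/25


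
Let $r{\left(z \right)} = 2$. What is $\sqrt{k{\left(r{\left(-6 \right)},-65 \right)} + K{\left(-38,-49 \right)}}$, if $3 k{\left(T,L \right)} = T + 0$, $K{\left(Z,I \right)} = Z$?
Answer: $\frac{4 i \sqrt{21}}{3} \approx 6.1101 i$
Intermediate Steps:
$k{\left(T,L \right)} = \frac{T}{3}$ ($k{\left(T,L \right)} = \frac{T + 0}{3} = \frac{T}{3}$)
$\sqrt{k{\left(r{\left(-6 \right)},-65 \right)} + K{\left(-38,-49 \right)}} = \sqrt{\frac{1}{3} \cdot 2 - 38} = \sqrt{\frac{2}{3} - 38} = \sqrt{- \frac{112}{3}} = \frac{4 i \sqrt{21}}{3}$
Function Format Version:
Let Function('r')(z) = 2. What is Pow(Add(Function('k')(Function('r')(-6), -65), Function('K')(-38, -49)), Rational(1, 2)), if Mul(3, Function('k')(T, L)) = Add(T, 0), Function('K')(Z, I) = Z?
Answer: Mul(Rational(4, 3), I, Pow(21, Rational(1, 2))) ≈ Mul(6.1101, I)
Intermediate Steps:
Function('k')(T, L) = Mul(Rational(1, 3), T) (Function('k')(T, L) = Mul(Rational(1, 3), Add(T, 0)) = Mul(Rational(1, 3), T))
Pow(Add(Function('k')(Function('r')(-6), -65), Function('K')(-38, -49)), Rational(1, 2)) = Pow(Add(Mul(Rational(1, 3), 2), -38), Rational(1, 2)) = Pow(Add(Rational(2, 3), -38), Rational(1, 2)) = Pow(Rational(-112, 3), Rational(1, 2)) = Mul(Rational(4, 3), I, Pow(21, Rational(1, 2)))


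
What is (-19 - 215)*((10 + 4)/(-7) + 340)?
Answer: -79092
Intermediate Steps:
(-19 - 215)*((10 + 4)/(-7) + 340) = -234*(-⅐*14 + 340) = -234*(-2 + 340) = -234*338 = -79092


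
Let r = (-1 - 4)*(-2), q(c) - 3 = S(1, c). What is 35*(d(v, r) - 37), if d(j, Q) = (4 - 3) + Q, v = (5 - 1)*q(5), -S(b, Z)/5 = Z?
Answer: -910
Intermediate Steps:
S(b, Z) = -5*Z
q(c) = 3 - 5*c
v = -88 (v = (5 - 1)*(3 - 5*5) = 4*(3 - 25) = 4*(-22) = -88)
r = 10 (r = -5*(-2) = 10)
d(j, Q) = 1 + Q
35*(d(v, r) - 37) = 35*((1 + 10) - 37) = 35*(11 - 37) = 35*(-26) = -910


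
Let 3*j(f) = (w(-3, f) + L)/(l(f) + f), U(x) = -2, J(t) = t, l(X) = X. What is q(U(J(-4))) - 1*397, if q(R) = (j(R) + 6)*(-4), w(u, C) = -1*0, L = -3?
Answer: -422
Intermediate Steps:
w(u, C) = 0
j(f) = -1/(2*f) (j(f) = ((0 - 3)/(f + f))/3 = (-3*1/(2*f))/3 = (-3/(2*f))/3 = -1/(2*f))
q(R) = -24 + 2/R (q(R) = (-1/(2*R) + 6)*(-4) = (6 - 1/(2*R))*(-4) = -24 + 2/R)
q(U(J(-4))) - 1*397 = (-24 + 2/(-2)) - 1*397 = (-24 + 2*(-1/2)) - 397 = (-24 - 1) - 397 = -25 - 397 = -422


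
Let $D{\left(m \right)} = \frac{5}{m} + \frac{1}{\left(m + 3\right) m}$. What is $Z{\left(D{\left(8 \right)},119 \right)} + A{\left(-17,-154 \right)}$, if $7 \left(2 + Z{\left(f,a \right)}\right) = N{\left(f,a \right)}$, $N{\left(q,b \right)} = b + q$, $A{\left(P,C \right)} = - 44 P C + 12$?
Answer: $- \frac{1266814}{11} \approx -1.1516 \cdot 10^{5}$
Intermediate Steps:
$D{\left(m \right)} = \frac{5}{m} + \frac{1}{m \left(3 + m\right)}$ ($D{\left(m \right)} = \frac{5}{m} + \frac{1}{\left(3 + m\right) m} = \frac{5}{m} + \frac{1}{m \left(3 + m\right)}$)
$A{\left(P,C \right)} = 12 - 44 C P$ ($A{\left(P,C \right)} = - 44 C P + 12 = 12 - 44 C P$)
$Z{\left(f,a \right)} = -2 + \frac{a}{7} + \frac{f}{7}$ ($Z{\left(f,a \right)} = -2 + \frac{a + f}{7} = -2 + \left(\frac{a}{7} + \frac{f}{7}\right) = -2 + \frac{a}{7} + \frac{f}{7}$)
$Z{\left(D{\left(8 \right)},119 \right)} + A{\left(-17,-154 \right)} = \left(-2 + \frac{1}{7} \cdot 119 + \frac{\frac{1}{8} \frac{1}{3 + 8} \left(16 + 5 \cdot 8\right)}{7}\right) + \left(12 - \left(-6776\right) \left(-17\right)\right) = \left(-2 + 17 + \frac{\frac{1}{8} \cdot \frac{1}{11} \left(16 + 40\right)}{7}\right) + \left(12 - 115192\right) = \left(-2 + 17 + \frac{\frac{1}{8} \cdot \frac{1}{11} \cdot 56}{7}\right) - 115180 = \left(-2 + 17 + \frac{1}{7} \cdot \frac{7}{11}\right) - 115180 = \left(-2 + 17 + \frac{1}{11}\right) - 115180 = \frac{166}{11} - 115180 = - \frac{1266814}{11}$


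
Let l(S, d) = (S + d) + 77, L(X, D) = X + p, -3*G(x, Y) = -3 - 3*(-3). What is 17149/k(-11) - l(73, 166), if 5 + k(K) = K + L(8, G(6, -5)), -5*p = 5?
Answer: -19993/9 ≈ -2221.4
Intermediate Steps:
p = -1 (p = -1/5*5 = -1)
G(x, Y) = -2 (G(x, Y) = -(-3 - 3*(-3))/3 = -(-3 + 9)/3 = -1/3*6 = -2)
L(X, D) = -1 + X (L(X, D) = X - 1 = -1 + X)
l(S, d) = 77 + S + d
k(K) = 2 + K (k(K) = -5 + (K + (-1 + 8)) = -5 + (K + 7) = -5 + (7 + K) = 2 + K)
17149/k(-11) - l(73, 166) = 17149/(2 - 11) - (77 + 73 + 166) = 17149/(-9) - 1*316 = 17149*(-1/9) - 316 = -17149/9 - 316 = -19993/9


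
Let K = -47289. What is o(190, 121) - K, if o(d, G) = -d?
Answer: 47099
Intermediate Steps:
o(190, 121) - K = -1*190 - 1*(-47289) = -190 + 47289 = 47099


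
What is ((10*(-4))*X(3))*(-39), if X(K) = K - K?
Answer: 0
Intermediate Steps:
X(K) = 0
((10*(-4))*X(3))*(-39) = ((10*(-4))*0)*(-39) = -40*0*(-39) = 0*(-39) = 0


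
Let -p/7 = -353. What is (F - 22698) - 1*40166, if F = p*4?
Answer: -52980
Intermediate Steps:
p = 2471 (p = -7*(-353) = 2471)
F = 9884 (F = 2471*4 = 9884)
(F - 22698) - 1*40166 = (9884 - 22698) - 1*40166 = -12814 - 40166 = -52980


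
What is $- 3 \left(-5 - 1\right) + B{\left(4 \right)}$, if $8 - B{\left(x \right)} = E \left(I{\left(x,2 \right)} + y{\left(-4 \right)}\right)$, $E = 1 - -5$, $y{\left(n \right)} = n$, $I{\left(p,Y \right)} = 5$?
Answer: $20$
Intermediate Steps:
$E = 6$ ($E = 1 + 5 = 6$)
$B{\left(x \right)} = 2$ ($B{\left(x \right)} = 8 - 6 \left(5 - 4\right) = 8 - 6 \cdot 1 = 8 - 6 = 2$)
$- 3 \left(-5 - 1\right) + B{\left(4 \right)} = - 3 \left(-5 - 1\right) + 2 = \left(-3\right) \left(-6\right) + 2 = 18 + 2 = 20$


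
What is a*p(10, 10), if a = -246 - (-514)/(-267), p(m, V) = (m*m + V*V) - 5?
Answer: -4302740/89 ≈ -48345.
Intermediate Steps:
p(m, V) = -5 + V**2 + m**2 (p(m, V) = (m**2 + V**2) - 5 = (V**2 + m**2) - 5 = -5 + V**2 + m**2)
a = -66196/267 (a = -246 - (-514)*(-1)/267 = -246 - 1*514/267 = -246 - 514/267 = -66196/267 ≈ -247.93)
a*p(10, 10) = -66196*(-5 + 10**2 + 10**2)/267 = -66196*(-5 + 100 + 100)/267 = -66196/267*195 = -4302740/89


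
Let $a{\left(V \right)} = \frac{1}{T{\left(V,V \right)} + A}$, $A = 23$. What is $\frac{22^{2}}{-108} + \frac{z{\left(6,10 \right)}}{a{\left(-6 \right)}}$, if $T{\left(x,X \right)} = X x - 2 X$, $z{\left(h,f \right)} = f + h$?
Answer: $\frac{30551}{27} \approx 1131.5$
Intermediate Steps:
$T{\left(x,X \right)} = - 2 X + X x$
$a{\left(V \right)} = \frac{1}{23 + V \left(-2 + V\right)}$ ($a{\left(V \right)} = \frac{1}{V \left(-2 + V\right) + 23} = \frac{1}{23 + V \left(-2 + V\right)}$)
$\frac{22^{2}}{-108} + \frac{z{\left(6,10 \right)}}{a{\left(-6 \right)}} = \frac{22^{2}}{-108} + \frac{10 + 6}{\frac{1}{23 - 6 \left(-2 - 6\right)}} = 484 \left(- \frac{1}{108}\right) + \frac{16}{\frac{1}{23 - -48}} = - \frac{121}{27} + \frac{16}{\frac{1}{23 + 48}} = - \frac{121}{27} + \frac{16}{\frac{1}{71}} = - \frac{121}{27} + 16 \frac{1}{\frac{1}{71}} = - \frac{121}{27} + 16 \cdot 71 = - \frac{121}{27} + 1136 = \frac{30551}{27}$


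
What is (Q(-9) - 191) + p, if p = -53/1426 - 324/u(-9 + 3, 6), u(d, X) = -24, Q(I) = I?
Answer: -133001/713 ≈ -186.54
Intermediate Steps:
p = 9599/713 (p = -53/1426 - 324/(-24) = -53*1/1426 - 324*(-1/24) = -53/1426 + 27/2 = 9599/713 ≈ 13.463)
(Q(-9) - 191) + p = (-9 - 191) + 9599/713 = -200 + 9599/713 = -133001/713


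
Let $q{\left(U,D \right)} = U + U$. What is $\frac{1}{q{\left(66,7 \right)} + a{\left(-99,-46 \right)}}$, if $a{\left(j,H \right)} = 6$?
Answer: $\frac{1}{138} \approx 0.0072464$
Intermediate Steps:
$q{\left(U,D \right)} = 2 U$
$\frac{1}{q{\left(66,7 \right)} + a{\left(-99,-46 \right)}} = \frac{1}{2 \cdot 66 + 6} = \frac{1}{132 + 6} = \frac{1}{138}$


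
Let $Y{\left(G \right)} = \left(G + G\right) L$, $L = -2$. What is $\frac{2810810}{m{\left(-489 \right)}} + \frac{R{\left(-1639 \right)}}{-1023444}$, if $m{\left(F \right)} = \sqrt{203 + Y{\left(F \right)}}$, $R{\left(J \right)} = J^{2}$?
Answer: $- \frac{2686321}{1023444} + \frac{2810810 \sqrt{2159}}{2159} \approx 60490.0$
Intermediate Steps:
$Y{\left(G \right)} = - 4 G$ ($Y{\left(G \right)} = \left(G + G\right) \left(-2\right) = 2 G \left(-2\right) = - 4 G$)
$m{\left(F \right)} = \sqrt{203 - 4 F}$
$\frac{2810810}{m{\left(-489 \right)}} + \frac{R{\left(-1639 \right)}}{-1023444} = \frac{2810810}{\sqrt{203 - -1956}} + \frac{\left(-1639\right)^{2}}{-1023444} = \frac{2810810}{\sqrt{203 + 1956}} + 2686321 \left(- \frac{1}{1023444}\right) = \frac{2810810}{\sqrt{2159}} - \frac{2686321}{1023444} = 2810810 \frac{\sqrt{2159}}{2159} - \frac{2686321}{1023444} = \frac{2810810 \sqrt{2159}}{2159} - \frac{2686321}{1023444} = - \frac{2686321}{1023444} + \frac{2810810 \sqrt{2159}}{2159}$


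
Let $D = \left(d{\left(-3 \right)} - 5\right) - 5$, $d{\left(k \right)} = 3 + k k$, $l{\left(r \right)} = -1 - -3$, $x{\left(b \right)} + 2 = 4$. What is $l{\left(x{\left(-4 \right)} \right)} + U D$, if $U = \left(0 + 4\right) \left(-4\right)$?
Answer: $-30$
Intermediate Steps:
$x{\left(b \right)} = 2$ ($x{\left(b \right)} = -2 + 4 = 2$)
$l{\left(r \right)} = 2$ ($l{\left(r \right)} = -1 + 3 = 2$)
$U = -16$ ($U = 4 \left(-4\right) = -16$)
$d{\left(k \right)} = 3 + k^{2}$
$D = 2$ ($D = \left(\left(3 + \left(-3\right)^{2}\right) - 5\right) - 5 = \left(\left(3 + 9\right) - 5\right) - 5 = \left(12 - 5\right) - 5 = 7 - 5 = 2$)
$l{\left(x{\left(-4 \right)} \right)} + U D = 2 - 32 = -30$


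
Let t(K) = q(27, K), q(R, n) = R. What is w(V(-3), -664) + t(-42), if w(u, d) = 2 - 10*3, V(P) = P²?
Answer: -1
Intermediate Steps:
t(K) = 27
w(u, d) = -28 (w(u, d) = 2 - 30 = -28)
w(V(-3), -664) + t(-42) = -28 + 27 = -1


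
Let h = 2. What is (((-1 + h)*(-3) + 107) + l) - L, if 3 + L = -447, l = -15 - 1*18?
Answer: 521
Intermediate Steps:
l = -33 (l = -15 - 18 = -33)
L = -450 (L = -3 - 447 = -450)
(((-1 + h)*(-3) + 107) + l) - L = (((-1 + 2)*(-3) + 107) - 33) - 1*(-450) = ((1*(-3) + 107) - 33) + 450 = ((-3 + 107) - 33) + 450 = (104 - 33) + 450 = 71 + 450 = 521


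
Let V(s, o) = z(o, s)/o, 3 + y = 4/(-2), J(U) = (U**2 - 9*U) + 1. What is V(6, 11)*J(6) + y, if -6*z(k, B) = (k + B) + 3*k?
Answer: 260/33 ≈ 7.8788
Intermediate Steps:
J(U) = 1 + U**2 - 9*U
z(k, B) = -2*k/3 - B/6 (z(k, B) = -((k + B) + 3*k)/6 = -((B + k) + 3*k)/6 = -(B + 4*k)/6 = -2*k/3 - B/6)
y = -5 (y = -3 + 4/(-2) = -3 + 4*(-1/2) = -3 - 2 = -5)
V(s, o) = (-2*o/3 - s/6)/o
V(6, 11)*J(6) + y = ((1/6)*(-1*6 - 4*11)/11)*(1 + 6**2 - 9*6) - 5 = ((1/6)*(1/11)*(-6 - 44))*(1 + 36 - 54) - 5 = ((1/6)*(1/11)*(-50))*(-17) - 5 = -25/33*(-17) - 5 = 425/33 - 5 = 260/33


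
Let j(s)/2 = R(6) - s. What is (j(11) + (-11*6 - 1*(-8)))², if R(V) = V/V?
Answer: 6084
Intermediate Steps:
R(V) = 1
j(s) = 2 - 2*s (j(s) = 2*(1 - s) = 2 - 2*s)
(j(11) + (-11*6 - 1*(-8)))² = ((2 - 2*11) + (-11*6 - 1*(-8)))² = ((2 - 22) + (-66 + 8))² = (-20 - 58)² = (-78)² = 6084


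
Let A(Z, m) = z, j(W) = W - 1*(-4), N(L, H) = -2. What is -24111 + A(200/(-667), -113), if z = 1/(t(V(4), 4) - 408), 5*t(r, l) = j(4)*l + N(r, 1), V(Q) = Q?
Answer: -9692623/402 ≈ -24111.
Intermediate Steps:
j(W) = 4 + W (j(W) = W + 4 = 4 + W)
t(r, l) = -⅖ + 8*l/5 (t(r, l) = ((4 + 4)*l - 2)/5 = (8*l - 2)/5 = (-2 + 8*l)/5 = -⅖ + 8*l/5)
z = -1/402 (z = 1/((-⅖ + (8/5)*4) - 408) = 1/((-⅖ + 32/5) - 408) = 1/(6 - 408) = 1/(-402) = -1/402 ≈ -0.0024876)
A(Z, m) = -1/402
-24111 + A(200/(-667), -113) = -24111 - 1/402 = -9692623/402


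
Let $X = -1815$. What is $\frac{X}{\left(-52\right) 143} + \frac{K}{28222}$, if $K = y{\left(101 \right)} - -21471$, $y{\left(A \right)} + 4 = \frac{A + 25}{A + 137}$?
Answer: $\frac{162933779}{162163612} \approx 1.0047$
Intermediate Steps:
$y{\left(A \right)} = -4 + \frac{25 + A}{137 + A}$ ($y{\left(A \right)} = -4 + \frac{A + 25}{A + 137} = -4 + \frac{25 + A}{137 + A}$)
$K = \frac{364948}{17}$ ($K = \frac{-523 - 303}{137 + 101} - -21471 = \frac{-523 - 303}{238} + 21471 = \frac{1}{238} \left(-826\right) + 21471 = - \frac{59}{17} + 21471 = \frac{364948}{17} \approx 21468.0$)
$\frac{X}{\left(-52\right) 143} + \frac{K}{28222} = - \frac{1815}{\left(-52\right) 143} + \frac{364948}{17 \cdot 28222} = - \frac{1815}{-7436} + \frac{364948}{17} \cdot \frac{1}{28222} = \left(-1815\right) \left(- \frac{1}{7436}\right) + \frac{182474}{239887} = \frac{165}{676} + \frac{182474}{239887} = \frac{162933779}{162163612}$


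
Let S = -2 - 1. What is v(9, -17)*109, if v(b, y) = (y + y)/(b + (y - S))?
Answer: 3706/5 ≈ 741.20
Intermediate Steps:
S = -3
v(b, y) = 2*y/(3 + b + y) (v(b, y) = (y + y)/(b + (y - 1*(-3))) = (2*y)/(b + (y + 3)) = (2*y)/(b + (3 + y)) = (2*y)/(3 + b + y) = 2*y/(3 + b + y))
v(9, -17)*109 = (2*(-17)/(3 + 9 - 17))*109 = (2*(-17)/(-5))*109 = (2*(-17)*(-⅕))*109 = (34/5)*109 = 3706/5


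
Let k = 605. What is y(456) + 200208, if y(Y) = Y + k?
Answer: 201269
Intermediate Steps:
y(Y) = 605 + Y (y(Y) = Y + 605 = 605 + Y)
y(456) + 200208 = (605 + 456) + 200208 = 1061 + 200208 = 201269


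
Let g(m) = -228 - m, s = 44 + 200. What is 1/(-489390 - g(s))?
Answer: -1/488918 ≈ -2.0453e-6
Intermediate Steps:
s = 244
1/(-489390 - g(s)) = 1/(-489390 - (-228 - 1*244)) = 1/(-489390 - (-228 - 244)) = 1/(-489390 - 1*(-472)) = 1/(-489390 + 472) = 1/(-488918) = -1/488918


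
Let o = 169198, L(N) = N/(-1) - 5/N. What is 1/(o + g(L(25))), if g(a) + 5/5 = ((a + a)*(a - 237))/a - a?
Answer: 5/843489 ≈ 5.9278e-6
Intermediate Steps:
L(N) = -N - 5/N (L(N) = N*(-1) - 5/N = -N - 5/N)
g(a) = -475 + a (g(a) = -1 + (((a + a)*(a - 237))/a - a) = -1 + (((2*a)*(-237 + a))/a - a) = -1 + ((2*a*(-237 + a))/a - a) = -1 + ((-474 + 2*a) - a) = -1 + (-474 + a) = -475 + a)
1/(o + g(L(25))) = 1/(169198 + (-475 + (-1*25 - 5/25))) = 1/(169198 + (-475 + (-25 - 5*1/25))) = 1/(169198 + (-475 + (-25 - 1/5))) = 1/(169198 + (-475 - 126/5)) = 1/(169198 - 2501/5) = 1/(843489/5) = 5/843489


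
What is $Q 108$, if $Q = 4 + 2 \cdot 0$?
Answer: $432$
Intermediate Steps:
$Q = 4$ ($Q = 4 + 0 = 4$)
$Q 108 = 4 \cdot 108 = 432$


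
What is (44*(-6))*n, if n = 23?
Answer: -6072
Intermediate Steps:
(44*(-6))*n = (44*(-6))*23 = -264*23 = -6072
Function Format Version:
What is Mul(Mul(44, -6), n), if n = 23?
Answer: -6072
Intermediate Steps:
Mul(Mul(44, -6), n) = Mul(Mul(44, -6), 23) = Mul(-264, 23) = -6072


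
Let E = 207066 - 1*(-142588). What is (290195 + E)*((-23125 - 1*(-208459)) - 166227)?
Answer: 12225594843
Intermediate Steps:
E = 349654 (E = 207066 + 142588 = 349654)
(290195 + E)*((-23125 - 1*(-208459)) - 166227) = (290195 + 349654)*((-23125 - 1*(-208459)) - 166227) = 639849*((-23125 + 208459) - 166227) = 639849*(185334 - 166227) = 639849*19107 = 12225594843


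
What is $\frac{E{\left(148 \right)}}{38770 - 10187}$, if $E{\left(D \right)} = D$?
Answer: $\frac{148}{28583} \approx 0.0051779$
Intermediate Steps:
$\frac{E{\left(148 \right)}}{38770 - 10187} = \frac{148}{38770 - 10187} = \frac{148}{28583}$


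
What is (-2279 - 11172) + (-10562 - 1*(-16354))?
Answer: -7659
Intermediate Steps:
(-2279 - 11172) + (-10562 - 1*(-16354)) = -13451 + (-10562 + 16354) = -13451 + 5792 = -7659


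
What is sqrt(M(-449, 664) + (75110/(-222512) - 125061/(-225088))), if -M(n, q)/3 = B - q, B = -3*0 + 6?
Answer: sqrt(302264218494593311889)/391287352 ≈ 44.432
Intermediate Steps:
B = 6 (B = 0 + 6 = 6)
M(n, q) = -18 + 3*q (M(n, q) = -3*(6 - q) = -18 + 3*q)
sqrt(M(-449, 664) + (75110/(-222512) - 125061/(-225088))) = sqrt((-18 + 3*664) + (75110/(-222512) - 125061/(-225088))) = sqrt((-18 + 1992) + (75110*(-1/222512) - 125061*(-1/225088))) = sqrt(1974 + (-37555/111256 + 125061/225088)) = sqrt(1974 + 682575847/3130298816) = sqrt(6179892438631/3130298816) = sqrt(302264218494593311889)/391287352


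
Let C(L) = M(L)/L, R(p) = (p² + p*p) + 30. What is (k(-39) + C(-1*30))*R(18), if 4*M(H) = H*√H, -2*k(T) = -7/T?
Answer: -791/13 + 339*I*√30/2 ≈ -60.846 + 928.39*I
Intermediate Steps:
k(T) = 7/(2*T) (k(T) = -(-7)/(2*T) = 7/(2*T))
R(p) = 30 + 2*p² (R(p) = (p² + p²) + 30 = 2*p² + 30 = 30 + 2*p²)
M(H) = H^(3/2)/4 (M(H) = (H*√H)/4 = H^(3/2)/4)
C(L) = √L/4 (C(L) = (L^(3/2)/4)/L = √L/4)
(k(-39) + C(-1*30))*R(18) = ((7/2)/(-39) + √(-1*30)/4)*(30 + 2*18²) = ((7/2)*(-1/39) + √(-30)/4)*(30 + 2*324) = (-7/78 + (I*√30)/4)*(30 + 648) = (-7/78 + I*√30/4)*678 = -791/13 + 339*I*√30/2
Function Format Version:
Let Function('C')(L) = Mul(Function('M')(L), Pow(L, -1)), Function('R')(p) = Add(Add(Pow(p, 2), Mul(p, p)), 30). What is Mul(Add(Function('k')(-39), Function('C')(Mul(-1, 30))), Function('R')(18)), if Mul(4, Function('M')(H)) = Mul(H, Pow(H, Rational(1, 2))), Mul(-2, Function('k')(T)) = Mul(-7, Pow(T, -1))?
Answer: Add(Rational(-791, 13), Mul(Rational(339, 2), I, Pow(30, Rational(1, 2)))) ≈ Add(-60.846, Mul(928.39, I))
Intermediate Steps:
Function('k')(T) = Mul(Rational(7, 2), Pow(T, -1)) (Function('k')(T) = Mul(Rational(-1, 2), Mul(-7, Pow(T, -1))) = Mul(Rational(7, 2), Pow(T, -1)))
Function('R')(p) = Add(30, Mul(2, Pow(p, 2))) (Function('R')(p) = Add(Add(Pow(p, 2), Pow(p, 2)), 30) = Add(Mul(2, Pow(p, 2)), 30) = Add(30, Mul(2, Pow(p, 2))))
Function('M')(H) = Mul(Rational(1, 4), Pow(H, Rational(3, 2))) (Function('M')(H) = Mul(Rational(1, 4), Mul(H, Pow(H, Rational(1, 2)))) = Mul(Rational(1, 4), Pow(H, Rational(3, 2))))
Function('C')(L) = Mul(Rational(1, 4), Pow(L, Rational(1, 2))) (Function('C')(L) = Mul(Mul(Rational(1, 4), Pow(L, Rational(3, 2))), Pow(L, -1)) = Mul(Rational(1, 4), Pow(L, Rational(1, 2))))
Mul(Add(Function('k')(-39), Function('C')(Mul(-1, 30))), Function('R')(18)) = Mul(Add(Mul(Rational(7, 2), Pow(-39, -1)), Mul(Rational(1, 4), Pow(Mul(-1, 30), Rational(1, 2)))), Add(30, Mul(2, Pow(18, 2)))) = Mul(Add(Mul(Rational(7, 2), Rational(-1, 39)), Mul(Rational(1, 4), Pow(-30, Rational(1, 2)))), Add(30, Mul(2, 324))) = Mul(Add(Rational(-7, 78), Mul(Rational(1, 4), Mul(I, Pow(30, Rational(1, 2))))), Add(30, 648)) = Mul(Add(Rational(-7, 78), Mul(Rational(1, 4), I, Pow(30, Rational(1, 2)))), 678) = Add(Rational(-791, 13), Mul(Rational(339, 2), I, Pow(30, Rational(1, 2))))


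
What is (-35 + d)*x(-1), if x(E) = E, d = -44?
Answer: 79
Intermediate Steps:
(-35 + d)*x(-1) = (-35 - 44)*(-1) = -79*(-1) = 79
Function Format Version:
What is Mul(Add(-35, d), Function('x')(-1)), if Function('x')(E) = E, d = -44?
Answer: 79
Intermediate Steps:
Mul(Add(-35, d), Function('x')(-1)) = Mul(Add(-35, -44), -1) = Mul(-79, -1) = 79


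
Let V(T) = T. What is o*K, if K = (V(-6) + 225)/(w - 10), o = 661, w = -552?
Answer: -144759/562 ≈ -257.58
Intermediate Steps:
K = -219/562 (K = (-6 + 225)/(-552 - 10) = 219/(-562) = 219*(-1/562) = -219/562 ≈ -0.38968)
o*K = 661*(-219/562) = -144759/562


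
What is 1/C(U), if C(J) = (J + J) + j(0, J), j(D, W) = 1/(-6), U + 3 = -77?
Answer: -6/961 ≈ -0.0062435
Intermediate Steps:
U = -80 (U = -3 - 77 = -80)
j(D, W) = -⅙
C(J) = -⅙ + 2*J (C(J) = (J + J) - ⅙ = 2*J - ⅙ = -⅙ + 2*J)
1/C(U) = 1/(-⅙ + 2*(-80)) = 1/(-⅙ - 160) = 1/(-961/6) = -6/961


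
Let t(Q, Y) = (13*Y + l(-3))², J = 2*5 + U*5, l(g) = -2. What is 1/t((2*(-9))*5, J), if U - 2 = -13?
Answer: 1/344569 ≈ 2.9022e-6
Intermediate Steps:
U = -11 (U = 2 - 13 = -11)
J = -45 (J = 2*5 - 11*5 = 10 - 55 = -45)
t(Q, Y) = (-2 + 13*Y)² (t(Q, Y) = (13*Y - 2)² = (-2 + 13*Y)²)
1/t((2*(-9))*5, J) = 1/((-2 + 13*(-45))²) = 1/((-2 - 585)²) = 1/((-587)²) = 1/344569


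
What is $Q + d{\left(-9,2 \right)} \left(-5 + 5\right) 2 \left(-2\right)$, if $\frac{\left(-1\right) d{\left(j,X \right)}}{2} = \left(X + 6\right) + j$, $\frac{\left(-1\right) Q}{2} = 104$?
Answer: $-208$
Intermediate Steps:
$Q = -208$ ($Q = \left(-2\right) 104 = -208$)
$d{\left(j,X \right)} = -12 - 2 X - 2 j$ ($d{\left(j,X \right)} = - 2 \left(\left(X + 6\right) + j\right) = - 2 \left(\left(6 + X\right) + j\right) = - 2 \left(6 + X + j\right) = -12 - 2 X - 2 j$)
$Q + d{\left(-9,2 \right)} \left(-5 + 5\right) 2 \left(-2\right) = -208 + \left(-12 - 4 - -18\right) \left(-5 + 5\right) 2 \left(-2\right) = -208 + \left(-12 - 4 + 18\right) 0 \cdot 2 \left(-2\right) = -208 + 2 \cdot 0 \left(-2\right) = -208 + 2 \cdot 0 = -208 + 0 = -208$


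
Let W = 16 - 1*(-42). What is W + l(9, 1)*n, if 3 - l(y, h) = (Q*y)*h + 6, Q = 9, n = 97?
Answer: -8090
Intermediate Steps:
l(y, h) = -3 - 9*h*y (l(y, h) = 3 - ((9*y)*h + 6) = 3 - (9*h*y + 6) = 3 - (6 + 9*h*y) = 3 + (-6 - 9*h*y) = -3 - 9*h*y)
W = 58 (W = 16 + 42 = 58)
W + l(9, 1)*n = 58 + (-3 - 9*1*9)*97 = 58 + (-3 - 81)*97 = 58 - 84*97 = 58 - 8148 = -8090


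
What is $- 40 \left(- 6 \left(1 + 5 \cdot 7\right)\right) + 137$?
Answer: $8777$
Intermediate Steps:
$- 40 \left(- 6 \left(1 + 5 \cdot 7\right)\right) + 137 = - 40 \left(- 6 \left(1 + 35\right)\right) + 137 = - 40 \left(\left(-6\right) 36\right) + 137 = \left(-40\right) \left(-216\right) + 137 = 8640 + 137 = 8777$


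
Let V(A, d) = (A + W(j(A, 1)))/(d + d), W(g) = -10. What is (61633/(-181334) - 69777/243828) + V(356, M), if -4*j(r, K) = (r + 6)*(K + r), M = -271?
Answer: -841698339471/665670948644 ≈ -1.2644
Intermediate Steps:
j(r, K) = -(6 + r)*(K + r)/4 (j(r, K) = -(r + 6)*(K + r)/4 = -(6 + r)*(K + r)/4)
V(A, d) = (-10 + A)/(2*d) (V(A, d) = (A - 10)/(d + d) = (-10 + A)/((2*d)) = (-10 + A)*(1/(2*d)) = (-10 + A)/(2*d))
(61633/(-181334) - 69777/243828) + V(356, M) = (61633/(-181334) - 69777/243828) + (½)*(-10 + 356)/(-271) = (61633*(-1/181334) - 69777*1/243828) + (½)*(-1/271)*346 = (-61633/181334 - 7753/27092) - 173/271 = -1537821869/2456350364 - 173/271 = -841698339471/665670948644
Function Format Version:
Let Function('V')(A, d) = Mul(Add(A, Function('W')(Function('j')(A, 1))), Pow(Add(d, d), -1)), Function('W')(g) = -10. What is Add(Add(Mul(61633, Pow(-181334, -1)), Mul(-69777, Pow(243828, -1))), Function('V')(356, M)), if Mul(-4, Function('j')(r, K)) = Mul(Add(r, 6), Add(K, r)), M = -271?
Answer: Rational(-841698339471, 665670948644) ≈ -1.2644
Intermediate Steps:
Function('j')(r, K) = Mul(Rational(-1, 4), Add(6, r), Add(K, r)) (Function('j')(r, K) = Mul(Rational(-1, 4), Mul(Add(r, 6), Add(K, r))) = Mul(Rational(-1, 4), Mul(Add(6, r), Add(K, r))) = Mul(Rational(-1, 4), Add(6, r), Add(K, r)))
Function('V')(A, d) = Mul(Rational(1, 2), Pow(d, -1), Add(-10, A)) (Function('V')(A, d) = Mul(Add(A, -10), Pow(Add(d, d), -1)) = Mul(Add(-10, A), Pow(Mul(2, d), -1)) = Mul(Add(-10, A), Mul(Rational(1, 2), Pow(d, -1))) = Mul(Rational(1, 2), Pow(d, -1), Add(-10, A)))
Add(Add(Mul(61633, Pow(-181334, -1)), Mul(-69777, Pow(243828, -1))), Function('V')(356, M)) = Add(Add(Mul(61633, Pow(-181334, -1)), Mul(-69777, Pow(243828, -1))), Mul(Rational(1, 2), Pow(-271, -1), Add(-10, 356))) = Add(Add(Mul(61633, Rational(-1, 181334)), Mul(-69777, Rational(1, 243828))), Mul(Rational(1, 2), Rational(-1, 271), 346)) = Add(Add(Rational(-61633, 181334), Rational(-7753, 27092)), Rational(-173, 271)) = Add(Rational(-1537821869, 2456350364), Rational(-173, 271)) = Rational(-841698339471, 665670948644)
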